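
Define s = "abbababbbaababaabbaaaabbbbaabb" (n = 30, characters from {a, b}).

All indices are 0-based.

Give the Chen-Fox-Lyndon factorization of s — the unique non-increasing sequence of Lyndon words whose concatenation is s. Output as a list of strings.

["abb", "ababbb", "aababaabb", "aaaabbbbaabb"]

emit factor 1: 'abb' (i=0, period=3)
emit factor 2: 'ababbb' (i=3, period=6)
emit factor 3: 'aababaabb' (i=9, period=9)
emit factor 4: 'aaaabbbbaabb' (i=18, period=12)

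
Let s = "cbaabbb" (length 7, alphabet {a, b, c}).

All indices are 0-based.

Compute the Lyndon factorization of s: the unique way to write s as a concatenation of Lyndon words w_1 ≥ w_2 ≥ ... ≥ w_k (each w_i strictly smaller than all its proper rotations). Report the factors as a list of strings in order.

emit factor 1: 'c' (i=0, period=1)
emit factor 2: 'b' (i=1, period=1)
emit factor 3: 'aabbb' (i=2, period=5)

["c", "b", "aabbb"]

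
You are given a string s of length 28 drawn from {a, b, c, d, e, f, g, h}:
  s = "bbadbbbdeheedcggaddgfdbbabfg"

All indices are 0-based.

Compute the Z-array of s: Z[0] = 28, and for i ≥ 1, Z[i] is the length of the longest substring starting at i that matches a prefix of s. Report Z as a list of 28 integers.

Z[0]=28
i=1: fresh scan; Z[1]=1 extend→box=[1,2)
i=2: fresh scan; Z[2]=0
i=3: fresh scan; Z[3]=0
i=4: fresh scan; Z[4]=2 extend→box=[4,6)
i=5: min(r-i=1, Z[1]=1)=1; Z[5]=2 extend→box=[5,7)
i=6: min(r-i=1, Z[1]=1)=1; Z[6]=1
i=7: fresh scan; Z[7]=0
i=8: fresh scan; Z[8]=0
i=9: fresh scan; Z[9]=0
i=10: fresh scan; Z[10]=0
i=11: fresh scan; Z[11]=0
i=12: fresh scan; Z[12]=0
i=13: fresh scan; Z[13]=0
i=14: fresh scan; Z[14]=0
i=15: fresh scan; Z[15]=0
i=16: fresh scan; Z[16]=0
i=17: fresh scan; Z[17]=0
i=18: fresh scan; Z[18]=0
i=19: fresh scan; Z[19]=0
i=20: fresh scan; Z[20]=0
i=21: fresh scan; Z[21]=0
i=22: fresh scan; Z[22]=3 extend→box=[22,25)
i=23: min(r-i=2, Z[1]=1)=1; Z[23]=1
i=24: min(r-i=1, Z[2]=0)=0; Z[24]=0
i=25: fresh scan; Z[25]=1 extend→box=[25,26)
i=26: fresh scan; Z[26]=0
i=27: fresh scan; Z[27]=0

[28, 1, 0, 0, 2, 2, 1, 0, 0, 0, 0, 0, 0, 0, 0, 0, 0, 0, 0, 0, 0, 0, 3, 1, 0, 1, 0, 0]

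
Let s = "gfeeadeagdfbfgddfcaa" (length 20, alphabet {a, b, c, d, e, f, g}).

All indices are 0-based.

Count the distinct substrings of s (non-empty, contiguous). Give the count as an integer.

rank | idx | suffix
   0 |  19 | a
   1 |  18 | aa
   2 |   4 | adeagdfbfgddfcaa
   3 |   7 | agdfbfgddfcaa
   4 |  11 | bfgddfcaa
   5 |  17 | caa
   6 |  14 | ddfcaa
   7 |   5 | deagdfbfgddfcaa
   8 |   9 | dfbfgddfcaa
   9 |  15 | dfcaa
  10 |   3 | eadeagdfbfgddfcaa
  11 |   6 | eagdfbfgddfcaa
  12 |   2 | eeadeagdfbfgddfcaa
  13 |  10 | fbfgddfcaa
  14 |  16 | fcaa
  15 |   1 | feeadeagdfbfgddfcaa
  16 |  12 | fgddfcaa
  17 |  13 | gddfcaa
  18 |   8 | gdfbfgddfcaa
  19 |   0 | gfeeadeagdfbfgddfcaa

SA = [19, 18, 4, 7, 11, 17, 14, 5, 9, 15, 3, 6, 2, 10, 16, 1, 12, 13, 8, 0]
i: (SA[i-1],SA[i]) lcp shared
  1: (19,18) 1 'a'
  2: (18,4) 1 'a'
  3: (4,7) 1 'a'
  4: (7,11) 0 ''
  5: (11,17) 0 ''
  6: (17,14) 0 ''
  7: (14,5) 1 'd'
  8: (5,9) 1 'd'
  9: (9,15) 2 'df'
  10: (15,3) 0 ''
  11: (3,6) 2 'ea'
  12: (6,2) 1 'e'
  13: (2,10) 0 ''
  14: (10,16) 1 'f'
  15: (16,1) 1 'f'
  16: (1,12) 1 'f'
  17: (12,13) 0 ''
  18: (13,8) 2 'gd'
  19: (8,0) 1 'g'

n(n+1)/2 = 20·21/2 = 210
Σ LCP = 0 + 1 + 1 + 1 + 0 + 0 + 0 + 1 + 1 + 2 + 0 + 2 + 1 + 0 + 1 + 1 + 1 + 0 + 2 + 1 = 16
distinct = 210 − 16 = 194

194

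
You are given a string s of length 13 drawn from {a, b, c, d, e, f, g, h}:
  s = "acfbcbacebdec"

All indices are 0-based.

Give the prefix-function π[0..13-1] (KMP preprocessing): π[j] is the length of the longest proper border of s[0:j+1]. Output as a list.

[0, 0, 0, 0, 0, 0, 1, 2, 0, 0, 0, 0, 0]

π[0] = 0
j=1 s[j]='c': π[1]=0 (border '')
j=2 s[j]='f': π[2]=0 (border '')
j=3 s[j]='b': π[3]=0 (border '')
j=4 s[j]='c': π[4]=0 (border '')
j=5 s[j]='b': π[5]=0 (border '')
j=6 s[j]='a': π[6]=1 (border 'a')
j=7 s[j]='c': π[7]=2 (border 'ac')
j=8 s[j]='e': k: 2→0; π[8]=0 (border '')
j=9 s[j]='b': π[9]=0 (border '')
j=10 s[j]='d': π[10]=0 (border '')
j=11 s[j]='e': π[11]=0 (border '')
j=12 s[j]='c': π[12]=0 (border '')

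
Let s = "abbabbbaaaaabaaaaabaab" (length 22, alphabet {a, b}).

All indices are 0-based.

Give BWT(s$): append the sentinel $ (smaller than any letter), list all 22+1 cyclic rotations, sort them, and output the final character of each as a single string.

rank  rotation                 last
    0  $abbabbbaaaaabaaaaabaab  b
    1  aaaaabaaaaabaab$abbabbb  b
    2  aaaaabaab$abbabbbaaaaab  b
    3  aaaabaaaaabaab$abbabbba  a
    4  aaaabaab$abbabbbaaaaaba  a
    5  aaabaaaaabaab$abbabbbaa  a
    6  aaabaab$abbabbbaaaaabaa  a
    7  aab$abbabbbaaaaabaaaaab  b
    8  aabaaaaabaab$abbabbbaaa  a
    9  aabaab$abbabbbaaaaabaaa  a
   10  ab$abbabbbaaaaabaaaaaba  a
   11  abaaaaabaab$abbabbbaaaa  a
   12  abaab$abbabbbaaaaabaaaa  a
   13  abbabbbaaaaabaaaaabaab$  $
   14  abbbaaaaabaaaaabaab$abb  b
   15  b$abbabbbaaaaabaaaaabaa  a
   16  baaaaabaaaaabaab$abbabb  b
   17  baaaaabaab$abbabbbaaaaa  a
   18  baab$abbabbbaaaaabaaaaa  a
   19  babbbaaaaabaaaaabaab$ab  b
   20  bbaaaaabaaaaabaab$abbab  b
   21  bbabbbaaaaabaaaaabaab$a  a
   22  bbbaaaaabaaaaabaab$abba  a

bbbaaaabaaaaa$babaabbaa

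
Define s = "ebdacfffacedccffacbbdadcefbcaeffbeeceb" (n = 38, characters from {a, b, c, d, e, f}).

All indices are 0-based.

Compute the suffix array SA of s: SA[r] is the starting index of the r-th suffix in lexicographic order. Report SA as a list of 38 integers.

rank | idx | suffix
   0 |  16 | acbbdadcefbcaeffbeeceb
   1 |   8 | acedccffacbbdadcefbcaeffbeeceb
   2 |   3 | acfffacedccffacbbdadcefbcaeffbeeceb
   3 |  21 | adcefbcaeffbeeceb
   4 |  28 | aeffbeeceb
   5 |  37 | b
   6 |  18 | bbdadcefbcaeffbeeceb
   7 |  26 | bcaeffbeeceb
   8 |   1 | bdacfffacedccffacbbdadcefbcaeffbeeceb
   9 |  19 | bdadcefbcaeffbeeceb
  10 |  32 | beeceb
  11 |  27 | caeffbeeceb
  12 |  17 | cbbdadcefbcaeffbeeceb
  13 |  12 | ccffacbbdadcefbcaeffbeeceb
  14 |  35 | ceb
  15 |   9 | cedccffacbbdadcefbcaeffbeeceb
  16 |  23 | cefbcaeffbeeceb
  17 |  13 | cffacbbdadcefbcaeffbeeceb
  18 |   4 | cfffacedccffacbbdadcefbcaeffbeeceb
  19 |   2 | dacfffacedccffacbbdadcefbcaeffbeeceb
  20 |  20 | dadcefbcaeffbeeceb
  21 |  11 | dccffacbbdadcefbcaeffbeeceb
  22 |  22 | dcefbcaeffbeeceb
  23 |  36 | eb
  24 |   0 | ebdacfffacedccffacbbdadcefbcaeffbeeceb
  25 |  34 | eceb
  26 |  10 | edccffacbbdadcefbcaeffbeeceb
  27 |  33 | eeceb
  28 |  24 | efbcaeffbeeceb
  29 |  29 | effbeeceb
  30 |  15 | facbbdadcefbcaeffbeeceb
  31 |   7 | facedccffacbbdadcefbcaeffbeeceb
  32 |  25 | fbcaeffbeeceb
  33 |  31 | fbeeceb
  34 |  14 | ffacbbdadcefbcaeffbeeceb
  35 |   6 | ffacedccffacbbdadcefbcaeffbeeceb
  36 |  30 | ffbeeceb
  37 |   5 | fffacedccffacbbdadcefbcaeffbeeceb

[16, 8, 3, 21, 28, 37, 18, 26, 1, 19, 32, 27, 17, 12, 35, 9, 23, 13, 4, 2, 20, 11, 22, 36, 0, 34, 10, 33, 24, 29, 15, 7, 25, 31, 14, 6, 30, 5]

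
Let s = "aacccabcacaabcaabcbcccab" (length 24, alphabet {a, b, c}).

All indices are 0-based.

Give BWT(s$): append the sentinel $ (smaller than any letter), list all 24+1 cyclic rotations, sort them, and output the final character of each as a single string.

rank  rotation                   last
    0  $aacccabcacaabcaabcbcccab  b
    1  aabcaabcbcccab$aacccabcac  c
    2  aabcbcccab$aacccabcacaabc  c
    3  aacccabcacaabcaabcbcccab$  $
    4  ab$aacccabcacaabcaabcbccc  c
    5  abcaabcbcccab$aacccabcaca  a
    6  abcacaabcaabcbcccab$aaccc  c
    7  abcbcccab$aacccabcacaabca  a
    8  acaabcaabcbcccab$aacccabc  c
    9  acccabcacaabcaabcbcccab$a  a
   10  b$aacccabcacaabcaabcbccca  a
   11  bcaabcbcccab$aacccabcacaa  a
   12  bcacaabcaabcbcccab$aaccca  a
   13  bcbcccab$aacccabcacaabcaa  a
   14  bcccab$aacccabcacaabcaabc  c
   15  caabcaabcbcccab$aacccabca  a
   16  caabcbcccab$aacccabcacaab  b
   17  cab$aacccabcacaabcaabcbcc  c
   18  cabcacaabcaabcbcccab$aacc  c
   19  cacaabcaabcbcccab$aacccab  b
   20  cbcccab$aacccabcacaabcaab  b
   21  ccab$aacccabcacaabcaabcbc  c
   22  ccabcacaabcaabcbcccab$aac  c
   23  cccab$aacccabcacaabcaabcb  b
   24  cccabcacaabcaabcbcccab$aa  a

bcc$cacacaaaaacabccbbccba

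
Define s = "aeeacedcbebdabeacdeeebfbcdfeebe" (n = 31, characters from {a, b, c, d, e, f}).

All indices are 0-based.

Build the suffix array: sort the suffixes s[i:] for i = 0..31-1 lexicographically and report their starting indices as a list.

[12, 15, 3, 0, 23, 10, 29, 13, 8, 21, 7, 16, 24, 4, 11, 6, 17, 25, 30, 14, 2, 9, 28, 20, 5, 1, 27, 19, 18, 22, 26]

rank | idx | suffix
   0 |  12 | abeacdeeebfbcdfeebe
   1 |  15 | acdeeebfbcdfeebe
   2 |   3 | acedcbebdabeacdeeebfbcdfeebe
   3 |   0 | aeeacedcbebdabeacdeeebfbcdfeebe
   4 |  23 | bcdfeebe
   5 |  10 | bdabeacdeeebfbcdfeebe
   6 |  29 | be
   7 |  13 | beacdeeebfbcdfeebe
   8 |   8 | bebdabeacdeeebfbcdfeebe
   9 |  21 | bfbcdfeebe
  10 |   7 | cbebdabeacdeeebfbcdfeebe
  11 |  16 | cdeeebfbcdfeebe
  12 |  24 | cdfeebe
  13 |   4 | cedcbebdabeacdeeebfbcdfeebe
  14 |  11 | dabeacdeeebfbcdfeebe
  15 |   6 | dcbebdabeacdeeebfbcdfeebe
  16 |  17 | deeebfbcdfeebe
  17 |  25 | dfeebe
  18 |  30 | e
  19 |  14 | eacdeeebfbcdfeebe
  20 |   2 | eacedcbebdabeacdeeebfbcdfeebe
  21 |   9 | ebdabeacdeeebfbcdfeebe
  22 |  28 | ebe
  23 |  20 | ebfbcdfeebe
  24 |   5 | edcbebdabeacdeeebfbcdfeebe
  25 |   1 | eeacedcbebdabeacdeeebfbcdfeebe
  26 |  27 | eebe
  27 |  19 | eebfbcdfeebe
  28 |  18 | eeebfbcdfeebe
  29 |  22 | fbcdfeebe
  30 |  26 | feebe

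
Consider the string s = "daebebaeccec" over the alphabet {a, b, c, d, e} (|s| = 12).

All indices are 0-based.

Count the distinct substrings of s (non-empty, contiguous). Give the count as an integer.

68

rank | idx | suffix
   0 |   1 | aebebaeccec
   1 |   6 | aeccec
   2 |   5 | baeccec
   3 |   3 | bebaeccec
   4 |  11 | c
   5 |   8 | ccec
   6 |   9 | cec
   7 |   0 | daebebaeccec
   8 |   4 | ebaeccec
   9 |   2 | ebebaeccec
  10 |  10 | ec
  11 |   7 | eccec

SA = [1, 6, 5, 3, 11, 8, 9, 0, 4, 2, 10, 7]
i: (SA[i-1],SA[i]) lcp shared
  1: (1,6) 2 'ae'
  2: (6,5) 0 ''
  3: (5,3) 1 'b'
  4: (3,11) 0 ''
  5: (11,8) 1 'c'
  6: (8,9) 1 'c'
  7: (9,0) 0 ''
  8: (0,4) 0 ''
  9: (4,2) 2 'eb'
  10: (2,10) 1 'e'
  11: (10,7) 2 'ec'

n(n+1)/2 = 12·13/2 = 78
Σ LCP = 0 + 2 + 0 + 1 + 0 + 1 + 1 + 0 + 0 + 2 + 1 + 2 = 10
distinct = 78 − 10 = 68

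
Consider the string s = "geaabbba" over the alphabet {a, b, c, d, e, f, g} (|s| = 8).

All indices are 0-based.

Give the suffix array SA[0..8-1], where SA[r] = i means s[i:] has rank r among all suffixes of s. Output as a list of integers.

[7, 2, 3, 6, 5, 4, 1, 0]

rank→(start, suffix):
  0 → (7, 'a')
  1 → (2, 'aabbba')
  2 → (3, 'abbba')
  3 → (6, 'ba')
  4 → (5, 'bba')
  5 → (4, 'bbba')
  6 → (1, 'eaabbba')
  7 → (0, 'geaabbba')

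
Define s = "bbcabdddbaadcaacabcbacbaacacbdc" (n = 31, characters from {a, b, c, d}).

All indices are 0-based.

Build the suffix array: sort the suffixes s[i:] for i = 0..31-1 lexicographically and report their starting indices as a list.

[13, 23, 9, 16, 3, 14, 24, 20, 26, 10, 22, 8, 19, 0, 1, 17, 28, 4, 30, 12, 15, 2, 25, 21, 18, 27, 7, 29, 11, 6, 5]

rank | idx | suffix
   0 |  13 | aacabcbacbaacacbdc
   1 |  23 | aacacbdc
   2 |   9 | aadcaacabcbacbaacacbdc
   3 |  16 | abcbacbaacacbdc
   4 |   3 | abdddbaadcaacabcbacbaacacbdc
   5 |  14 | acabcbacbaacacbdc
   6 |  24 | acacbdc
   7 |  20 | acbaacacbdc
   8 |  26 | acbdc
   9 |  10 | adcaacabcbacbaacacbdc
  10 |  22 | baacacbdc
  11 |   8 | baadcaacabcbacbaacacbdc
  12 |  19 | bacbaacacbdc
  13 |   0 | bbcabdddbaadcaacabcbacbaacacbdc
  14 |   1 | bcabdddbaadcaacabcbacbaacacbdc
  15 |  17 | bcbacbaacacbdc
  16 |  28 | bdc
  17 |   4 | bdddbaadcaacabcbacbaacacbdc
  18 |  30 | c
  19 |  12 | caacabcbacbaacacbdc
  20 |  15 | cabcbacbaacacbdc
  21 |   2 | cabdddbaadcaacabcbacbaacacbdc
  22 |  25 | cacbdc
  23 |  21 | cbaacacbdc
  24 |  18 | cbacbaacacbdc
  25 |  27 | cbdc
  26 |   7 | dbaadcaacabcbacbaacacbdc
  27 |  29 | dc
  28 |  11 | dcaacabcbacbaacacbdc
  29 |   6 | ddbaadcaacabcbacbaacacbdc
  30 |   5 | dddbaadcaacabcbacbaacacbdc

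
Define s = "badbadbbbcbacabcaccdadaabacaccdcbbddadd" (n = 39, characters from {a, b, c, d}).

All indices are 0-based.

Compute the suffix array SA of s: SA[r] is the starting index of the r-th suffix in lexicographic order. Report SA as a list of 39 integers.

rank→(start, suffix):
  0 → (22, 'aabacaccdcbbddadd')
  1 → (23, 'abacaccdcbbddadd')
  2 → (13, 'abcaccdadaabacaccdcbbddadd')
  3 → (11, 'acabcaccdadaabacaccdcbbddadd')
  4 → (25, 'acaccdcbbddadd')
  5 → (16, 'accdadaabacaccdcbbddadd')
  6 → (27, 'accdcbbddadd')
  7 → (20, 'adaabacaccdcbbddadd')
  8 → (1, 'adbadbbbcbacabcaccdadaabacaccdcbbddadd')
  9 → (4, 'adbbbcbacabcaccdadaabacaccdcbbddadd')
  10 → (36, 'add')
  11 → (10, 'bacabcaccdadaabacaccdcbbddadd')
  12 → (24, 'bacaccdcbbddadd')
  13 → (0, 'badbadbbbcbacabcaccdadaabacaccdcbbddadd')
  14 → (3, 'badbbbcbacabcaccdadaabacaccdcbbddadd')
  15 → (6, 'bbbcbacabcaccdadaabacaccdcbbddadd')
  16 → (7, 'bbcbacabcaccdadaabacaccdcbbddadd')
  17 → (32, 'bbddadd')
  18 → (14, 'bcaccdadaabacaccdcbbddadd')
  19 → (8, 'bcbacabcaccdadaabacaccdcbbddadd')
  20 → (33, 'bddadd')
  21 → (12, 'cabcaccdadaabacaccdcbbddadd')
  22 → (15, 'caccdadaabacaccdcbbddadd')
  23 → (26, 'caccdcbbddadd')
  24 → (9, 'cbacabcaccdadaabacaccdcbbddadd')
  25 → (31, 'cbbddadd')
  26 → (17, 'ccdadaabacaccdcbbddadd')
  27 → (28, 'ccdcbbddadd')
  28 → (18, 'cdadaabacaccdcbbddadd')
  29 → (29, 'cdcbbddadd')
  30 → (38, 'd')
  31 → (21, 'daabacaccdcbbddadd')
  32 → (19, 'dadaabacaccdcbbddadd')
  33 → (35, 'dadd')
  34 → (2, 'dbadbbbcbacabcaccdadaabacaccdcbbddadd')
  35 → (5, 'dbbbcbacabcaccdadaabacaccdcbbddadd')
  36 → (30, 'dcbbddadd')
  37 → (37, 'dd')
  38 → (34, 'ddadd')

[22, 23, 13, 11, 25, 16, 27, 20, 1, 4, 36, 10, 24, 0, 3, 6, 7, 32, 14, 8, 33, 12, 15, 26, 9, 31, 17, 28, 18, 29, 38, 21, 19, 35, 2, 5, 30, 37, 34]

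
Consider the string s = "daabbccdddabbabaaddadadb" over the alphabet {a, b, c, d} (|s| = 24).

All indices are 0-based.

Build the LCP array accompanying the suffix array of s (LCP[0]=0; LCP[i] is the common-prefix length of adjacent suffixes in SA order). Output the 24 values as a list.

sorted suffixes:
  #0 SA[0]=1  'aabbccdddabbabaaddadadb'
  #1 SA[1]=15  'aaddadadb'
  #2 SA[2]=13  'abaaddadadb'
  #3 SA[3]=10  'abbabaaddadadb'
  #4 SA[4]=2  'abbccdddabbabaaddadadb'
  #5 SA[5]=19  'adadb'
  #6 SA[6]=21  'adb'
  #7 SA[7]=16  'addadadb'
  #8 SA[8]=23  'b'
  #9 SA[9]=14  'baaddadadb'
  #10 SA[10]=12  'babaaddadadb'
  #11 SA[11]=11  'bbabaaddadadb'
  #12 SA[12]=3  'bbccdddabbabaaddadadb'
  #13 SA[13]=4  'bccdddabbabaaddadadb'
  #14 SA[14]=5  'ccdddabbabaaddadadb'
  #15 SA[15]=6  'cdddabbabaaddadadb'
  #16 SA[16]=0  'daabbccdddabbabaaddadadb'
  #17 SA[17]=9  'dabbabaaddadadb'
  #18 SA[18]=18  'dadadb'
  #19 SA[19]=20  'dadb'
  #20 SA[20]=22  'db'
  #21 SA[21]=8  'ddabbabaaddadadb'
  #22 SA[22]=17  'ddadadb'
  #23 SA[23]=7  'dddabbabaaddadadb'

SA = [1, 15, 13, 10, 2, 19, 21, 16, 23, 14, 12, 11, 3, 4, 5, 6, 0, 9, 18, 20, 22, 8, 17, 7]
[i] adj suffixes → lcp
  [1] 1/15 → 2 ('aa')
  [2] 15/13 → 1 ('a')
  [3] 13/10 → 2 ('ab')
  [4] 10/2 → 3 ('abb')
  [5] 2/19 → 1 ('a')
  [6] 19/21 → 2 ('ad')
  [7] 21/16 → 2 ('ad')
  [8] 16/23 → 0 ('')
  [9] 23/14 → 1 ('b')
  [10] 14/12 → 2 ('ba')
  [11] 12/11 → 1 ('b')
  [12] 11/3 → 2 ('bb')
  [13] 3/4 → 1 ('b')
  [14] 4/5 → 0 ('')
  [15] 5/6 → 1 ('c')
  [16] 6/0 → 0 ('')
  [17] 0/9 → 2 ('da')
  [18] 9/18 → 2 ('da')
  [19] 18/20 → 3 ('dad')
  [20] 20/22 → 1 ('d')
  [21] 22/8 → 1 ('d')
  [22] 8/17 → 3 ('dda')
  [23] 17/7 → 2 ('dd')

[0, 2, 1, 2, 3, 1, 2, 2, 0, 1, 2, 1, 2, 1, 0, 1, 0, 2, 2, 3, 1, 1, 3, 2]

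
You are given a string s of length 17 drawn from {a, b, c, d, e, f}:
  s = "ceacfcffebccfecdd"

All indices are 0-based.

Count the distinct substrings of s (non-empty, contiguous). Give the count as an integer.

rank→(start, suffix):
  0 → (2, 'acfcffebccfecdd')
  1 → (9, 'bccfecdd')
  2 → (10, 'ccfecdd')
  3 → (14, 'cdd')
  4 → (0, 'ceacfcffebccfecdd')
  5 → (3, 'cfcffebccfecdd')
  6 → (11, 'cfecdd')
  7 → (5, 'cffebccfecdd')
  8 → (16, 'd')
  9 → (15, 'dd')
  10 → (1, 'eacfcffebccfecdd')
  11 → (8, 'ebccfecdd')
  12 → (13, 'ecdd')
  13 → (4, 'fcffebccfecdd')
  14 → (7, 'febccfecdd')
  15 → (12, 'fecdd')
  16 → (6, 'ffebccfecdd')

SA = [2, 9, 10, 14, 0, 3, 11, 5, 16, 15, 1, 8, 13, 4, 7, 12, 6]
rank  pair      lcp
   1  s[2:],s[9:]  0  ''
   2  s[9:],s[10:]  0  ''
   3  s[10:],s[14:]  1  'c'
   4  s[14:],s[0:]  1  'c'
   5  s[0:],s[3:]  1  'c'
   6  s[3:],s[11:]  2  'cf'
   7  s[11:],s[5:]  2  'cf'
   8  s[5:],s[16:]  0  ''
   9  s[16:],s[15:]  1  'd'
  10  s[15:],s[1:]  0  ''
  11  s[1:],s[8:]  1  'e'
  12  s[8:],s[13:]  1  'e'
  13  s[13:],s[4:]  0  ''
  14  s[4:],s[7:]  1  'f'
  15  s[7:],s[12:]  2  'fe'
  16  s[12:],s[6:]  1  'f'

n(n+1)/2 = 17·18/2 = 153
Σ LCP = 0 + 0 + 0 + 1 + 1 + 1 + 2 + 2 + 0 + 1 + 0 + 1 + 1 + 0 + 1 + 2 + 1 = 14
distinct = 153 − 14 = 139

139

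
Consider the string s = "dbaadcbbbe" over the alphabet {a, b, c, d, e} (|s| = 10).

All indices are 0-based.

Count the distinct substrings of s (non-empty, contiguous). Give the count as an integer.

49

sorted suffixes:
  #0 SA[0]=2  'aadcbbbe'
  #1 SA[1]=3  'adcbbbe'
  #2 SA[2]=1  'baadcbbbe'
  #3 SA[3]=6  'bbbe'
  #4 SA[4]=7  'bbe'
  #5 SA[5]=8  'be'
  #6 SA[6]=5  'cbbbe'
  #7 SA[7]=0  'dbaadcbbbe'
  #8 SA[8]=4  'dcbbbe'
  #9 SA[9]=9  'e'

SA = [2, 3, 1, 6, 7, 8, 5, 0, 4, 9]
[i] adj suffixes → lcp
  [1] 2/3 → 1 ('a')
  [2] 3/1 → 0 ('')
  [3] 1/6 → 1 ('b')
  [4] 6/7 → 2 ('bb')
  [5] 7/8 → 1 ('b')
  [6] 8/5 → 0 ('')
  [7] 5/0 → 0 ('')
  [8] 0/4 → 1 ('d')
  [9] 4/9 → 0 ('')

n(n+1)/2 = 10·11/2 = 55
Σ LCP = 0 + 1 + 0 + 1 + 2 + 1 + 0 + 0 + 1 + 0 = 6
distinct = 55 − 6 = 49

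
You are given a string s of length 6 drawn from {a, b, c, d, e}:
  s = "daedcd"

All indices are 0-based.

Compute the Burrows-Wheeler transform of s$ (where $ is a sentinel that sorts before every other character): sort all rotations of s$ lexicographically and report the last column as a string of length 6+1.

dddc$ea

rank  rotation last
    0  $daedcd  d
    1  aedcd$d  d
    2  cd$daed  d
    3  d$daedc  c
    4  daedcd$  $
    5  dcd$dae  e
    6  edcd$da  a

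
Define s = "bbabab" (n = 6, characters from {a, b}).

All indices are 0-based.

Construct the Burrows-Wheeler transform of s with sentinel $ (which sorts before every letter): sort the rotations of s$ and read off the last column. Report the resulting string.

bbbaab$

rank  rotation last
    0  $bbabab  b
    1  ab$bbab  b
    2  abab$bb  b
    3  b$bbaba  a
    4  bab$bba  a
    5  babab$b  b
    6  bbabab$  $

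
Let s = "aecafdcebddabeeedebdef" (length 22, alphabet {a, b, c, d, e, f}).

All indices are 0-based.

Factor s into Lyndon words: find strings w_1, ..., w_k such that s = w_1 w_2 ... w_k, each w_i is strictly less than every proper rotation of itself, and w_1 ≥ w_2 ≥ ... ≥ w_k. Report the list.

emit factor 1: 'aecafdcebdd' (i=0, period=11)
emit factor 2: 'abeeedebdef' (i=11, period=11)

["aecafdcebdd", "abeeedebdef"]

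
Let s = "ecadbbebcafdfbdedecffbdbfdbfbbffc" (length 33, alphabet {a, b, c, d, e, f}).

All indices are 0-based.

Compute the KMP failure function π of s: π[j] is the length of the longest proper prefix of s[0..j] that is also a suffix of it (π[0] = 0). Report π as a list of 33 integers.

[0, 0, 0, 0, 0, 0, 1, 0, 0, 0, 0, 0, 0, 0, 0, 1, 0, 1, 2, 0, 0, 0, 0, 0, 0, 0, 0, 0, 0, 0, 0, 0, 0]

π[0] = 0
j=1 s[j]='c': π[1]=0 (border '')
j=2 s[j]='a': π[2]=0 (border '')
j=3 s[j]='d': π[3]=0 (border '')
j=4 s[j]='b': π[4]=0 (border '')
j=5 s[j]='b': π[5]=0 (border '')
j=6 s[j]='e': π[6]=1 (border 'e')
j=7 s[j]='b': k: 1→0; π[7]=0 (border '')
j=8 s[j]='c': π[8]=0 (border '')
j=9 s[j]='a': π[9]=0 (border '')
j=10 s[j]='f': π[10]=0 (border '')
j=11 s[j]='d': π[11]=0 (border '')
j=12 s[j]='f': π[12]=0 (border '')
j=13 s[j]='b': π[13]=0 (border '')
j=14 s[j]='d': π[14]=0 (border '')
j=15 s[j]='e': π[15]=1 (border 'e')
j=16 s[j]='d': k: 1→0; π[16]=0 (border '')
j=17 s[j]='e': π[17]=1 (border 'e')
j=18 s[j]='c': π[18]=2 (border 'ec')
j=19 s[j]='f': k: 2→0; π[19]=0 (border '')
j=20 s[j]='f': π[20]=0 (border '')
j=21 s[j]='b': π[21]=0 (border '')
j=22 s[j]='d': π[22]=0 (border '')
j=23 s[j]='b': π[23]=0 (border '')
j=24 s[j]='f': π[24]=0 (border '')
j=25 s[j]='d': π[25]=0 (border '')
j=26 s[j]='b': π[26]=0 (border '')
j=27 s[j]='f': π[27]=0 (border '')
j=28 s[j]='b': π[28]=0 (border '')
j=29 s[j]='b': π[29]=0 (border '')
j=30 s[j]='f': π[30]=0 (border '')
j=31 s[j]='f': π[31]=0 (border '')
j=32 s[j]='c': π[32]=0 (border '')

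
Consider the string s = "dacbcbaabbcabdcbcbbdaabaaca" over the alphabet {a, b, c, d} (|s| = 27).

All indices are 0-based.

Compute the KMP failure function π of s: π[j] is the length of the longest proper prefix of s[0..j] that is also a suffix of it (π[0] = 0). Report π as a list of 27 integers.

[0, 0, 0, 0, 0, 0, 0, 0, 0, 0, 0, 0, 0, 1, 0, 0, 0, 0, 0, 1, 2, 0, 0, 0, 0, 0, 0]

π[0] = 0
j=1 s[j]='a': π[1]=0 (border '')
j=2 s[j]='c': π[2]=0 (border '')
j=3 s[j]='b': π[3]=0 (border '')
j=4 s[j]='c': π[4]=0 (border '')
j=5 s[j]='b': π[5]=0 (border '')
j=6 s[j]='a': π[6]=0 (border '')
j=7 s[j]='a': π[7]=0 (border '')
j=8 s[j]='b': π[8]=0 (border '')
j=9 s[j]='b': π[9]=0 (border '')
j=10 s[j]='c': π[10]=0 (border '')
j=11 s[j]='a': π[11]=0 (border '')
j=12 s[j]='b': π[12]=0 (border '')
j=13 s[j]='d': π[13]=1 (border 'd')
j=14 s[j]='c': k: 1→0; π[14]=0 (border '')
j=15 s[j]='b': π[15]=0 (border '')
j=16 s[j]='c': π[16]=0 (border '')
j=17 s[j]='b': π[17]=0 (border '')
j=18 s[j]='b': π[18]=0 (border '')
j=19 s[j]='d': π[19]=1 (border 'd')
j=20 s[j]='a': π[20]=2 (border 'da')
j=21 s[j]='a': k: 2→0; π[21]=0 (border '')
j=22 s[j]='b': π[22]=0 (border '')
j=23 s[j]='a': π[23]=0 (border '')
j=24 s[j]='a': π[24]=0 (border '')
j=25 s[j]='c': π[25]=0 (border '')
j=26 s[j]='a': π[26]=0 (border '')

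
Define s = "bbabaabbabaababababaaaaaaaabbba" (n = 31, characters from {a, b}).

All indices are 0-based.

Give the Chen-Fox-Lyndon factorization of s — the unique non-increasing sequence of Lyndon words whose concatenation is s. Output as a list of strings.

emit factor 1: 'b' (i=0, period=1)
emit factor 2: 'b' (i=1, period=1)
emit factor 3: 'ab' (i=2, period=2)
emit factor 4: 'aabbab' (i=4, period=6)
emit factor 5: 'aabababab' (i=10, period=9)
emit factor 6: 'aaaaaaaabbb' (i=19, period=11)
emit factor 7: 'a' (i=30, period=1)

["b", "b", "ab", "aabbab", "aabababab", "aaaaaaaabbb", "a"]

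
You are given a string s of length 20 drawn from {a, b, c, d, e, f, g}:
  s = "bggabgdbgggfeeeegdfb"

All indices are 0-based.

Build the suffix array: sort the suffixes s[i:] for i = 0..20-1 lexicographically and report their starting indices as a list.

rank | idx | suffix
   0 |   3 | abgdbgggfeeeegdfb
   1 |  19 | b
   2 |   4 | bgdbgggfeeeegdfb
   3 |   0 | bggabgdbgggfeeeegdfb
   4 |   7 | bgggfeeeegdfb
   5 |   6 | dbgggfeeeegdfb
   6 |  17 | dfb
   7 |  12 | eeeegdfb
   8 |  13 | eeegdfb
   9 |  14 | eegdfb
  10 |  15 | egdfb
  11 |  18 | fb
  12 |  11 | feeeegdfb
  13 |   2 | gabgdbgggfeeeegdfb
  14 |   5 | gdbgggfeeeegdfb
  15 |  16 | gdfb
  16 |  10 | gfeeeegdfb
  17 |   1 | ggabgdbgggfeeeegdfb
  18 |   9 | ggfeeeegdfb
  19 |   8 | gggfeeeegdfb

[3, 19, 4, 0, 7, 6, 17, 12, 13, 14, 15, 18, 11, 2, 5, 16, 10, 1, 9, 8]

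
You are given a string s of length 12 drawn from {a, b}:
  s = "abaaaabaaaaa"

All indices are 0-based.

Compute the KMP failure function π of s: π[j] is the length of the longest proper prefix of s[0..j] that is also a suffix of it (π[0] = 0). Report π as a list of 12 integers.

π[0] = 0
j=1 s[j]='b': π[1]=0 (border '')
j=2 s[j]='a': π[2]=1 (border 'a')
j=3 s[j]='a': k: 1→0; π[3]=1 (border 'a')
j=4 s[j]='a': k: 1→0; π[4]=1 (border 'a')
j=5 s[j]='a': k: 1→0; π[5]=1 (border 'a')
j=6 s[j]='b': π[6]=2 (border 'ab')
j=7 s[j]='a': π[7]=3 (border 'aba')
j=8 s[j]='a': π[8]=4 (border 'abaa')
j=9 s[j]='a': π[9]=5 (border 'abaaa')
j=10 s[j]='a': π[10]=6 (border 'abaaaa')
j=11 s[j]='a': k: 6→1→0; π[11]=1 (border 'a')

[0, 0, 1, 1, 1, 1, 2, 3, 4, 5, 6, 1]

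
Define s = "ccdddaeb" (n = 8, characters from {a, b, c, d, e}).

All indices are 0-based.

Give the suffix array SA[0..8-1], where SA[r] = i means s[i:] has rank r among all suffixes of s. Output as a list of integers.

rank→(start, suffix):
  0 → (5, 'aeb')
  1 → (7, 'b')
  2 → (0, 'ccdddaeb')
  3 → (1, 'cdddaeb')
  4 → (4, 'daeb')
  5 → (3, 'ddaeb')
  6 → (2, 'dddaeb')
  7 → (6, 'eb')

[5, 7, 0, 1, 4, 3, 2, 6]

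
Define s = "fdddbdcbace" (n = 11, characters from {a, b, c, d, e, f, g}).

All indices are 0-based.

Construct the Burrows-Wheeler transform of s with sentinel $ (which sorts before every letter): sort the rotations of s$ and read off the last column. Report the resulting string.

rank  rotation      last
    0  $fdddbdcbace  e
    1  ace$fdddbdcb  b
    2  bace$fdddbdc  c
    3  bdcbace$fddd  d
    4  cbace$fdddbd  d
    5  ce$fdddbdcba  a
    6  dbdcbace$fdd  d
    7  dcbace$fdddb  b
    8  ddbdcbace$fd  d
    9  dddbdcbace$f  f
   10  e$fdddbdcbac  c
   11  fdddbdcbace$  $

ebcddadbdfc$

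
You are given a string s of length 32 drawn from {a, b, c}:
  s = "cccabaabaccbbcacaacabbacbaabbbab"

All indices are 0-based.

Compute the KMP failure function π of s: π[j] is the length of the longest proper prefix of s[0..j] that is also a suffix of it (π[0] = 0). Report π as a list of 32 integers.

π[0] = 0
j=1 s[j]='c': π[1]=1 (border 'c')
j=2 s[j]='c': π[2]=2 (border 'cc')
j=3 s[j]='a': k: 2→1→0; π[3]=0 (border '')
j=4 s[j]='b': π[4]=0 (border '')
j=5 s[j]='a': π[5]=0 (border '')
j=6 s[j]='a': π[6]=0 (border '')
j=7 s[j]='b': π[7]=0 (border '')
j=8 s[j]='a': π[8]=0 (border '')
j=9 s[j]='c': π[9]=1 (border 'c')
j=10 s[j]='c': π[10]=2 (border 'cc')
j=11 s[j]='b': k: 2→1→0; π[11]=0 (border '')
j=12 s[j]='b': π[12]=0 (border '')
j=13 s[j]='c': π[13]=1 (border 'c')
j=14 s[j]='a': k: 1→0; π[14]=0 (border '')
j=15 s[j]='c': π[15]=1 (border 'c')
j=16 s[j]='a': k: 1→0; π[16]=0 (border '')
j=17 s[j]='a': π[17]=0 (border '')
j=18 s[j]='c': π[18]=1 (border 'c')
j=19 s[j]='a': k: 1→0; π[19]=0 (border '')
j=20 s[j]='b': π[20]=0 (border '')
j=21 s[j]='b': π[21]=0 (border '')
j=22 s[j]='a': π[22]=0 (border '')
j=23 s[j]='c': π[23]=1 (border 'c')
j=24 s[j]='b': k: 1→0; π[24]=0 (border '')
j=25 s[j]='a': π[25]=0 (border '')
j=26 s[j]='a': π[26]=0 (border '')
j=27 s[j]='b': π[27]=0 (border '')
j=28 s[j]='b': π[28]=0 (border '')
j=29 s[j]='b': π[29]=0 (border '')
j=30 s[j]='a': π[30]=0 (border '')
j=31 s[j]='b': π[31]=0 (border '')

[0, 1, 2, 0, 0, 0, 0, 0, 0, 1, 2, 0, 0, 1, 0, 1, 0, 0, 1, 0, 0, 0, 0, 1, 0, 0, 0, 0, 0, 0, 0, 0]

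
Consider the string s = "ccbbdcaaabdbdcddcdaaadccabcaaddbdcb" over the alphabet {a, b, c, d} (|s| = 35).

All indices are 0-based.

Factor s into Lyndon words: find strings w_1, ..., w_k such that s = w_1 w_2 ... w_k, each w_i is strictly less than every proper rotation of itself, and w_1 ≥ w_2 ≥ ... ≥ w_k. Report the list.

emit factor 1: 'c' (i=0, period=1)
emit factor 2: 'c' (i=1, period=1)
emit factor 3: 'bbdc' (i=2, period=4)
emit factor 4: 'aaabdbdcddcdaaadccabcaaddbdcb' (i=6, period=29)

["c", "c", "bbdc", "aaabdbdcddcdaaadccabcaaddbdcb"]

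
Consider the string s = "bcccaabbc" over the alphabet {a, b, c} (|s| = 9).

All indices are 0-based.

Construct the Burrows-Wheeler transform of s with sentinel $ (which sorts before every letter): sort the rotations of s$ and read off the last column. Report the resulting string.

rank  rotation    last
    0  $bcccaabbc  c
    1  aabbc$bccc  c
    2  abbc$bccca  a
    3  bbc$bcccaa  a
    4  bc$bcccaab  b
    5  bcccaabbc$  $
    6  c$bcccaabb  b
    7  caabbc$bcc  c
    8  ccaabbc$bc  c
    9  cccaabbc$b  b

ccaab$bccb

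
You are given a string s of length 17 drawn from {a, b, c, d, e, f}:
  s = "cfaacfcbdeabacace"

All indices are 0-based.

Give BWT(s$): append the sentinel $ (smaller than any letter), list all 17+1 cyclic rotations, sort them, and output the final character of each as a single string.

efebcaacafa$abcdcc

rank  rotation            last
    0  $cfaacfcbdeabacace  e
    1  aacfcbdeabacace$cf  f
    2  abacace$cfaacfcbde  e
    3  acace$cfaacfcbdeab  b
    4  ace$cfaacfcbdeabac  c
    5  acfcbdeabacace$cfa  a
    6  bacace$cfaacfcbdea  a
    7  bdeabacace$cfaacfc  c
    8  cace$cfaacfcbdeaba  a
    9  cbdeabacace$cfaacf  f
   10  ce$cfaacfcbdeabaca  a
   11  cfaacfcbdeabacace$  $
   12  cfcbdeabacace$cfaa  a
   13  deabacace$cfaacfcb  b
   14  e$cfaacfcbdeabacac  c
   15  eabacace$cfaacfcbd  d
   16  faacfcbdeabacace$c  c
   17  fcbdeabacace$cfaac  c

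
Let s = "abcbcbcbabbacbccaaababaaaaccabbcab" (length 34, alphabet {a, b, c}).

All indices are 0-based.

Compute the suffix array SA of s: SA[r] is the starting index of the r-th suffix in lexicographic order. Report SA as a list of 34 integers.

rank→(start, suffix):
  0 → (22, 'aaaaccabbcab')
  1 → (16, 'aaababaaaaccabbcab')
  2 → (23, 'aaaccabbcab')
  3 → (17, 'aababaaaaccabbcab')
  4 → (24, 'aaccabbcab')
  5 → (32, 'ab')
  6 → (20, 'abaaaaccabbcab')
  7 → (18, 'ababaaaaccabbcab')
  8 → (8, 'abbacbccaaababaaaaccabbcab')
  9 → (28, 'abbcab')
  10 → (0, 'abcbcbcbabbacbccaaababaaaaccabbcab')
  11 → (11, 'acbccaaababaaaaccabbcab')
  12 → (25, 'accabbcab')
  13 → (33, 'b')
  14 → (21, 'baaaaccabbcab')
  15 → (19, 'babaaaaccabbcab')
  16 → (7, 'babbacbccaaababaaaaccabbcab')
  17 → (10, 'bacbccaaababaaaaccabbcab')
  18 → (9, 'bbacbccaaababaaaaccabbcab')
  19 → (29, 'bbcab')
  20 → (30, 'bcab')
  21 → (5, 'bcbabbacbccaaababaaaaccabbcab')
  22 → (3, 'bcbcbabbacbccaaababaaaaccabbcab')
  23 → (1, 'bcbcbcbabbacbccaaababaaaaccabbcab')
  24 → (13, 'bccaaababaaaaccabbcab')
  25 → (15, 'caaababaaaaccabbcab')
  26 → (31, 'cab')
  27 → (27, 'cabbcab')
  28 → (6, 'cbabbacbccaaababaaaaccabbcab')
  29 → (4, 'cbcbabbacbccaaababaaaaccabbcab')
  30 → (2, 'cbcbcbabbacbccaaababaaaaccabbcab')
  31 → (12, 'cbccaaababaaaaccabbcab')
  32 → (14, 'ccaaababaaaaccabbcab')
  33 → (26, 'ccabbcab')

[22, 16, 23, 17, 24, 32, 20, 18, 8, 28, 0, 11, 25, 33, 21, 19, 7, 10, 9, 29, 30, 5, 3, 1, 13, 15, 31, 27, 6, 4, 2, 12, 14, 26]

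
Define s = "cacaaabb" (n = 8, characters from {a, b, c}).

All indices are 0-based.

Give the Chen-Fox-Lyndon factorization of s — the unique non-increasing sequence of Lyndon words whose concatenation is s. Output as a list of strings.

["c", "ac", "aaabb"]

emit factor 1: 'c' (i=0, period=1)
emit factor 2: 'ac' (i=1, period=2)
emit factor 3: 'aaabb' (i=3, period=5)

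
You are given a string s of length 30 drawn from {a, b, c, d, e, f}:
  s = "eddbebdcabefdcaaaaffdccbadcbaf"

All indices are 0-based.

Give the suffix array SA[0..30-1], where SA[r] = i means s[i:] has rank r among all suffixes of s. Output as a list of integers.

rank→(start, suffix):
  0 → (14, 'aaaaffdccbadcbaf')
  1 → (15, 'aaaffdccbadcbaf')
  2 → (16, 'aaffdccbadcbaf')
  3 → (8, 'abefdcaaaaffdccbadcbaf')
  4 → (24, 'adcbaf')
  5 → (28, 'af')
  6 → (17, 'affdccbadcbaf')
  7 → (23, 'badcbaf')
  8 → (27, 'baf')
  9 → (5, 'bdcabefdcaaaaffdccbadcbaf')
  10 → (3, 'bebdcabefdcaaaaffdccbadcbaf')
  11 → (9, 'befdcaaaaffdccbadcbaf')
  12 → (13, 'caaaaffdccbadcbaf')
  13 → (7, 'cabefdcaaaaffdccbadcbaf')
  14 → (22, 'cbadcbaf')
  15 → (26, 'cbaf')
  16 → (21, 'ccbadcbaf')
  17 → (2, 'dbebdcabefdcaaaaffdccbadcbaf')
  18 → (12, 'dcaaaaffdccbadcbaf')
  19 → (6, 'dcabefdcaaaaffdccbadcbaf')
  20 → (25, 'dcbaf')
  21 → (20, 'dccbadcbaf')
  22 → (1, 'ddbebdcabefdcaaaaffdccbadcbaf')
  23 → (4, 'ebdcabefdcaaaaffdccbadcbaf')
  24 → (0, 'eddbebdcabefdcaaaaffdccbadcbaf')
  25 → (10, 'efdcaaaaffdccbadcbaf')
  26 → (29, 'f')
  27 → (11, 'fdcaaaaffdccbadcbaf')
  28 → (19, 'fdccbadcbaf')
  29 → (18, 'ffdccbadcbaf')

[14, 15, 16, 8, 24, 28, 17, 23, 27, 5, 3, 9, 13, 7, 22, 26, 21, 2, 12, 6, 25, 20, 1, 4, 0, 10, 29, 11, 19, 18]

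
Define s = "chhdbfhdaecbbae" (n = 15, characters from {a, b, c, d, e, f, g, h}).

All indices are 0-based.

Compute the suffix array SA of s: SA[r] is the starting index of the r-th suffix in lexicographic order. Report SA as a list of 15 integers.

[13, 8, 12, 11, 4, 10, 0, 7, 3, 14, 9, 5, 6, 2, 1]

rank | idx | suffix
   0 |  13 | ae
   1 |   8 | aecbbae
   2 |  12 | bae
   3 |  11 | bbae
   4 |   4 | bfhdaecbbae
   5 |  10 | cbbae
   6 |   0 | chhdbfhdaecbbae
   7 |   7 | daecbbae
   8 |   3 | dbfhdaecbbae
   9 |  14 | e
  10 |   9 | ecbbae
  11 |   5 | fhdaecbbae
  12 |   6 | hdaecbbae
  13 |   2 | hdbfhdaecbbae
  14 |   1 | hhdbfhdaecbbae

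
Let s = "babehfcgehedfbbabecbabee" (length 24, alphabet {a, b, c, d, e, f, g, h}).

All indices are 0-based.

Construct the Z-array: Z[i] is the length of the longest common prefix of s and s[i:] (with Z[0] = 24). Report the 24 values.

Z[0]=24
i=1: fresh scan; Z[1]=0
i=2: fresh scan; Z[2]=1 grow→box=[2,3)
i=3: fresh scan; Z[3]=0
i=4: fresh scan; Z[4]=0
i=5: fresh scan; Z[5]=0
i=6: fresh scan; Z[6]=0
i=7: fresh scan; Z[7]=0
i=8: fresh scan; Z[8]=0
i=9: fresh scan; Z[9]=0
i=10: fresh scan; Z[10]=0
i=11: fresh scan; Z[11]=0
i=12: fresh scan; Z[12]=0
i=13: fresh scan; Z[13]=1 grow→box=[13,14)
i=14: fresh scan; Z[14]=4 grow→box=[14,18)
i=15: min(r-i=3, Z[1]=0)=0; Z[15]=0
i=16: min(r-i=2, Z[2]=1)=1; Z[16]=1
i=17: min(r-i=1, Z[3]=0)=0; Z[17]=0
i=18: fresh scan; Z[18]=0
i=19: fresh scan; Z[19]=4 grow→box=[19,23)
i=20: min(r-i=3, Z[1]=0)=0; Z[20]=0
i=21: min(r-i=2, Z[2]=1)=1; Z[21]=1
i=22: min(r-i=1, Z[3]=0)=0; Z[22]=0
i=23: fresh scan; Z[23]=0

[24, 0, 1, 0, 0, 0, 0, 0, 0, 0, 0, 0, 0, 1, 4, 0, 1, 0, 0, 4, 0, 1, 0, 0]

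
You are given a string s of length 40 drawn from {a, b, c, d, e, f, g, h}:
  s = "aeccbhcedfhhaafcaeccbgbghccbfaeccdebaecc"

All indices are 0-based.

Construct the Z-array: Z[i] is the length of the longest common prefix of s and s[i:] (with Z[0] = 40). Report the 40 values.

[40, 0, 0, 0, 0, 0, 0, 0, 0, 0, 0, 0, 1, 1, 0, 0, 5, 0, 0, 0, 0, 0, 0, 0, 0, 0, 0, 0, 0, 4, 0, 0, 0, 0, 0, 0, 4, 0, 0, 0]

Z[0]=40
i=1: i≥r, start 0; Z[1]=0
i=2: i≥r, start 0; Z[2]=0
i=3: i≥r, start 0; Z[3]=0
i=4: i≥r, start 0; Z[4]=0
i=5: i≥r, start 0; Z[5]=0
i=6: i≥r, start 0; Z[6]=0
i=7: i≥r, start 0; Z[7]=0
i=8: i≥r, start 0; Z[8]=0
i=9: i≥r, start 0; Z[9]=0
i=10: i≥r, start 0; Z[10]=0
i=11: i≥r, start 0; Z[11]=0
i=12: i≥r, start 0; Z[12]=1 grow→box=[12,13)
i=13: i≥r, start 0; Z[13]=1 grow→box=[13,14)
i=14: i≥r, start 0; Z[14]=0
i=15: i≥r, start 0; Z[15]=0
i=16: i≥r, start 0; Z[16]=5 grow→box=[16,21)
i=17: min(r-i=4, Z[1]=0)=0; Z[17]=0
i=18: min(r-i=3, Z[2]=0)=0; Z[18]=0
i=19: min(r-i=2, Z[3]=0)=0; Z[19]=0
i=20: min(r-i=1, Z[4]=0)=0; Z[20]=0
i=21: i≥r, start 0; Z[21]=0
i=22: i≥r, start 0; Z[22]=0
i=23: i≥r, start 0; Z[23]=0
i=24: i≥r, start 0; Z[24]=0
i=25: i≥r, start 0; Z[25]=0
i=26: i≥r, start 0; Z[26]=0
i=27: i≥r, start 0; Z[27]=0
i=28: i≥r, start 0; Z[28]=0
i=29: i≥r, start 0; Z[29]=4 grow→box=[29,33)
i=30: min(r-i=3, Z[1]=0)=0; Z[30]=0
i=31: min(r-i=2, Z[2]=0)=0; Z[31]=0
i=32: min(r-i=1, Z[3]=0)=0; Z[32]=0
i=33: i≥r, start 0; Z[33]=0
i=34: i≥r, start 0; Z[34]=0
i=35: i≥r, start 0; Z[35]=0
i=36: i≥r, start 0; Z[36]=4 grow→box=[36,40)
i=37: min(r-i=3, Z[1]=0)=0; Z[37]=0
i=38: min(r-i=2, Z[2]=0)=0; Z[38]=0
i=39: min(r-i=1, Z[3]=0)=0; Z[39]=0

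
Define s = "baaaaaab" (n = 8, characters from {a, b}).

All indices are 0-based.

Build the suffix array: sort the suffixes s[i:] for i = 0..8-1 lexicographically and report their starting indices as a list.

[1, 2, 3, 4, 5, 6, 7, 0]

sorted suffixes:
  #0 SA[0]=1  'aaaaaab'
  #1 SA[1]=2  'aaaaab'
  #2 SA[2]=3  'aaaab'
  #3 SA[3]=4  'aaab'
  #4 SA[4]=5  'aab'
  #5 SA[5]=6  'ab'
  #6 SA[6]=7  'b'
  #7 SA[7]=0  'baaaaaab'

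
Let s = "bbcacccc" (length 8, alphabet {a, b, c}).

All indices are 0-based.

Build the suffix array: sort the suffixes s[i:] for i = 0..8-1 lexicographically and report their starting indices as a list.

[3, 0, 1, 7, 2, 6, 5, 4]

sorted suffixes:
  #0 SA[0]=3  'acccc'
  #1 SA[1]=0  'bbcacccc'
  #2 SA[2]=1  'bcacccc'
  #3 SA[3]=7  'c'
  #4 SA[4]=2  'cacccc'
  #5 SA[5]=6  'cc'
  #6 SA[6]=5  'ccc'
  #7 SA[7]=4  'cccc'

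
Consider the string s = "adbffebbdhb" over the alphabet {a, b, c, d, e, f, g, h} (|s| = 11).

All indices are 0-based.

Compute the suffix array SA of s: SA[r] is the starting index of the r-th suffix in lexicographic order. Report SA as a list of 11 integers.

rank | idx | suffix
   0 |   0 | adbffebbdhb
   1 |  10 | b
   2 |   6 | bbdhb
   3 |   7 | bdhb
   4 |   2 | bffebbdhb
   5 |   1 | dbffebbdhb
   6 |   8 | dhb
   7 |   5 | ebbdhb
   8 |   4 | febbdhb
   9 |   3 | ffebbdhb
  10 |   9 | hb

[0, 10, 6, 7, 2, 1, 8, 5, 4, 3, 9]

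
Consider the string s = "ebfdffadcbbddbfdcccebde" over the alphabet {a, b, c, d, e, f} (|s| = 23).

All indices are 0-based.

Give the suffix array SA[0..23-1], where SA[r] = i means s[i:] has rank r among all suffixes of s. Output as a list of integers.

rank→(start, suffix):
  0 → (6, 'adcbbddbfdcccebde')
  1 → (9, 'bbddbfdcccebde')
  2 → (10, 'bddbfdcccebde')
  3 → (20, 'bde')
  4 → (13, 'bfdcccebde')
  5 → (1, 'bfdffadcbbddbfdcccebde')
  6 → (8, 'cbbddbfdcccebde')
  7 → (16, 'cccebde')
  8 → (17, 'ccebde')
  9 → (18, 'cebde')
  10 → (12, 'dbfdcccebde')
  11 → (7, 'dcbbddbfdcccebde')
  12 → (15, 'dcccebde')
  13 → (11, 'ddbfdcccebde')
  14 → (21, 'de')
  15 → (3, 'dffadcbbddbfdcccebde')
  16 → (22, 'e')
  17 → (19, 'ebde')
  18 → (0, 'ebfdffadcbbddbfdcccebde')
  19 → (5, 'fadcbbddbfdcccebde')
  20 → (14, 'fdcccebde')
  21 → (2, 'fdffadcbbddbfdcccebde')
  22 → (4, 'ffadcbbddbfdcccebde')

[6, 9, 10, 20, 13, 1, 8, 16, 17, 18, 12, 7, 15, 11, 21, 3, 22, 19, 0, 5, 14, 2, 4]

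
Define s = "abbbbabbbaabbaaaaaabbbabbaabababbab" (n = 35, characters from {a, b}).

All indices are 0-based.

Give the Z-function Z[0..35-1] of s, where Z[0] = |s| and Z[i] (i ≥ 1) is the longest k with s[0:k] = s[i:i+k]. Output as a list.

[35, 0, 0, 0, 0, 4, 0, 0, 0, 1, 3, 0, 0, 1, 1, 1, 1, 1, 4, 0, 0, 0, 3, 0, 0, 1, 2, 0, 2, 0, 3, 0, 0, 2, 0]

Z[0]=35
i=1: i≥r, start 0; Z[1]=0
i=2: i≥r, start 0; Z[2]=0
i=3: i≥r, start 0; Z[3]=0
i=4: i≥r, start 0; Z[4]=0
i=5: i≥r, start 0; Z[5]=4 extend→box=[5,9)
i=6: min(r-i=3, Z[1]=0)=0; Z[6]=0
i=7: min(r-i=2, Z[2]=0)=0; Z[7]=0
i=8: min(r-i=1, Z[3]=0)=0; Z[8]=0
i=9: i≥r, start 0; Z[9]=1 extend→box=[9,10)
i=10: i≥r, start 0; Z[10]=3 extend→box=[10,13)
i=11: min(r-i=2, Z[1]=0)=0; Z[11]=0
i=12: min(r-i=1, Z[2]=0)=0; Z[12]=0
i=13: i≥r, start 0; Z[13]=1 extend→box=[13,14)
i=14: i≥r, start 0; Z[14]=1 extend→box=[14,15)
i=15: i≥r, start 0; Z[15]=1 extend→box=[15,16)
i=16: i≥r, start 0; Z[16]=1 extend→box=[16,17)
i=17: i≥r, start 0; Z[17]=1 extend→box=[17,18)
i=18: i≥r, start 0; Z[18]=4 extend→box=[18,22)
i=19: min(r-i=3, Z[1]=0)=0; Z[19]=0
i=20: min(r-i=2, Z[2]=0)=0; Z[20]=0
i=21: min(r-i=1, Z[3]=0)=0; Z[21]=0
i=22: i≥r, start 0; Z[22]=3 extend→box=[22,25)
i=23: min(r-i=2, Z[1]=0)=0; Z[23]=0
i=24: min(r-i=1, Z[2]=0)=0; Z[24]=0
i=25: i≥r, start 0; Z[25]=1 extend→box=[25,26)
i=26: i≥r, start 0; Z[26]=2 extend→box=[26,28)
i=27: min(r-i=1, Z[1]=0)=0; Z[27]=0
i=28: i≥r, start 0; Z[28]=2 extend→box=[28,30)
i=29: min(r-i=1, Z[1]=0)=0; Z[29]=0
i=30: i≥r, start 0; Z[30]=3 extend→box=[30,33)
i=31: min(r-i=2, Z[1]=0)=0; Z[31]=0
i=32: min(r-i=1, Z[2]=0)=0; Z[32]=0
i=33: i≥r, start 0; Z[33]=2 extend→box=[33,35)
i=34: min(r-i=1, Z[1]=0)=0; Z[34]=0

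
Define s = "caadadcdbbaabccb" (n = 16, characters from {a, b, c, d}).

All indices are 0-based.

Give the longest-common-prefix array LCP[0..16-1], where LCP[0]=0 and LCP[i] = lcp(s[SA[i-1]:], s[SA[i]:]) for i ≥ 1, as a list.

[0, 2, 1, 1, 2, 0, 1, 1, 1, 0, 1, 1, 1, 0, 1, 1]

rank→(start, suffix):
  0 → (10, 'aabccb')
  1 → (1, 'aadadcdbbaabccb')
  2 → (11, 'abccb')
  3 → (2, 'adadcdbbaabccb')
  4 → (4, 'adcdbbaabccb')
  5 → (15, 'b')
  6 → (9, 'baabccb')
  7 → (8, 'bbaabccb')
  8 → (12, 'bccb')
  9 → (0, 'caadadcdbbaabccb')
  10 → (14, 'cb')
  11 → (13, 'ccb')
  12 → (6, 'cdbbaabccb')
  13 → (3, 'dadcdbbaabccb')
  14 → (7, 'dbbaabccb')
  15 → (5, 'dcdbbaabccb')

SA = [10, 1, 11, 2, 4, 15, 9, 8, 12, 0, 14, 13, 6, 3, 7, 5]
[i] adj suffixes → lcp
  [1] 10/1 → 2 ('aa')
  [2] 1/11 → 1 ('a')
  [3] 11/2 → 1 ('a')
  [4] 2/4 → 2 ('ad')
  [5] 4/15 → 0 ('')
  [6] 15/9 → 1 ('b')
  [7] 9/8 → 1 ('b')
  [8] 8/12 → 1 ('b')
  [9] 12/0 → 0 ('')
  [10] 0/14 → 1 ('c')
  [11] 14/13 → 1 ('c')
  [12] 13/6 → 1 ('c')
  [13] 6/3 → 0 ('')
  [14] 3/7 → 1 ('d')
  [15] 7/5 → 1 ('d')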